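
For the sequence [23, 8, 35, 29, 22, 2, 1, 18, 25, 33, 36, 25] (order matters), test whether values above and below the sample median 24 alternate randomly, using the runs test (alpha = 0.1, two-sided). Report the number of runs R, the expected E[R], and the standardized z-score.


Step 1: Compute median = 24; label A = above, B = below.
Labels in order: BBAABBBBAAAA  (n_A = 6, n_B = 6)
Step 2: Count runs R = 4.
Step 3: Under H0 (random ordering), E[R] = 2*n_A*n_B/(n_A+n_B) + 1 = 2*6*6/12 + 1 = 7.0000.
        Var[R] = 2*n_A*n_B*(2*n_A*n_B - n_A - n_B) / ((n_A+n_B)^2 * (n_A+n_B-1)) = 4320/1584 = 2.7273.
        SD[R] = 1.6514.
Step 4: Continuity-corrected z = (R + 0.5 - E[R]) / SD[R] = (4 + 0.5 - 7.0000) / 1.6514 = -1.5138.
Step 5: Two-sided p-value via normal approximation = 2*(1 - Phi(|z|)) = 0.130070.
Step 6: alpha = 0.1. fail to reject H0.

R = 4, z = -1.5138, p = 0.130070, fail to reject H0.


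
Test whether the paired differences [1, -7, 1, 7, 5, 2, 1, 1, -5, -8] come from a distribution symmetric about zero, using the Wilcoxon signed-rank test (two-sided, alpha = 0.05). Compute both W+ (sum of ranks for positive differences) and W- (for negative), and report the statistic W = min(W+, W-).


Step 1: Drop any zero differences (none here) and take |d_i|.
|d| = [1, 7, 1, 7, 5, 2, 1, 1, 5, 8]
Step 2: Midrank |d_i| (ties get averaged ranks).
ranks: |1|->2.5, |7|->8.5, |1|->2.5, |7|->8.5, |5|->6.5, |2|->5, |1|->2.5, |1|->2.5, |5|->6.5, |8|->10
Step 3: Attach original signs; sum ranks with positive sign and with negative sign.
W+ = 2.5 + 2.5 + 8.5 + 6.5 + 5 + 2.5 + 2.5 = 30
W- = 8.5 + 6.5 + 10 = 25
(Check: W+ + W- = 55 should equal n(n+1)/2 = 55.)
Step 4: Test statistic W = min(W+, W-) = 25.
Step 5: Ties in |d|, so use the tie-corrected normal approximation.
        E[W] = n(n+1)/4 = 10*11/4 = 27.5.
        Tie groups: |d|=1 (t=4), |d|=5 (t=2), |d|=7 (t=2); sum(t^3 - t) = 72.
        Var[W] = n(n+1)(2n+1)/24 - sum(t^3-t)/48 = 2310/24 - 72/48 = 94.75.
        z = (W - E[W]) / sqrt(Var[W]) = (25 - 27.5) / 9.7340 = -0.2568.
        Two-sided p = 2*Phi(z) = 0.797308.
Step 6: alpha = 0.05. fail to reject H0.

W+ = 30, W- = 25, W = min = 25, p = 0.797308, fail to reject H0.


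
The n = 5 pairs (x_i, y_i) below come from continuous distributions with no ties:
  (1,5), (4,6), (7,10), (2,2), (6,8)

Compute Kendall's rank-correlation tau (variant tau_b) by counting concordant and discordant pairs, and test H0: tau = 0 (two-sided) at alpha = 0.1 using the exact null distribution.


Step 1: Enumerate the 10 unordered pairs (i,j) with i<j and classify each by sign(x_j-x_i) * sign(y_j-y_i).
  (1,2):dx=+3,dy=+1->C; (1,3):dx=+6,dy=+5->C; (1,4):dx=+1,dy=-3->D; (1,5):dx=+5,dy=+3->C
  (2,3):dx=+3,dy=+4->C; (2,4):dx=-2,dy=-4->C; (2,5):dx=+2,dy=+2->C; (3,4):dx=-5,dy=-8->C
  (3,5):dx=-1,dy=-2->C; (4,5):dx=+4,dy=+6->C
Step 2: C = 9, D = 1, total pairs = 10.
Step 3: tau = (C - D)/(n(n-1)/2) = (9 - 1)/10 = 0.800000.
Step 4: Exact two-sided p-value (enumerate n! = 120 permutations of y under H0): p = 0.083333.
Step 5: alpha = 0.1. reject H0.

tau_b = 0.8000 (C=9, D=1), p = 0.083333, reject H0.


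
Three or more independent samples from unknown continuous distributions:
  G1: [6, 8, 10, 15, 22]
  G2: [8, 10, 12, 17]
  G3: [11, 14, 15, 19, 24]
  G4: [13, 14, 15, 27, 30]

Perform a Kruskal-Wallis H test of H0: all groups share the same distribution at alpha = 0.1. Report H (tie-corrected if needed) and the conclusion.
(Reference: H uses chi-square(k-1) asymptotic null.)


Step 1: Combine all N = 19 observations and assign midranks.
sorted (value, group, rank): (6,G1,1), (8,G1,2.5), (8,G2,2.5), (10,G1,4.5), (10,G2,4.5), (11,G3,6), (12,G2,7), (13,G4,8), (14,G3,9.5), (14,G4,9.5), (15,G1,12), (15,G3,12), (15,G4,12), (17,G2,14), (19,G3,15), (22,G1,16), (24,G3,17), (27,G4,18), (30,G4,19)
Step 2: Sum ranks within each group.
R_1 = 36 (n_1 = 5)
R_2 = 28 (n_2 = 4)
R_3 = 59.5 (n_3 = 5)
R_4 = 66.5 (n_4 = 5)
Step 3: H = 12/(N(N+1)) * sum(R_i^2/n_i) - 3(N+1)
     = 12/(19*20) * (36^2/5 + 28^2/4 + 59.5^2/5 + 66.5^2/5) - 3*20
     = 0.031579 * 2047.7 - 60
     = 4.664211.
Step 4: Ties present; correction factor C = 1 - 42/(19^3 - 19) = 0.993860. Corrected H = 4.664211 / 0.993860 = 4.693027.
Step 5: Under H0, H ~ chi^2(3); p-value = 0.195705.
Step 6: alpha = 0.1. fail to reject H0.

H = 4.6930, df = 3, p = 0.195705, fail to reject H0.


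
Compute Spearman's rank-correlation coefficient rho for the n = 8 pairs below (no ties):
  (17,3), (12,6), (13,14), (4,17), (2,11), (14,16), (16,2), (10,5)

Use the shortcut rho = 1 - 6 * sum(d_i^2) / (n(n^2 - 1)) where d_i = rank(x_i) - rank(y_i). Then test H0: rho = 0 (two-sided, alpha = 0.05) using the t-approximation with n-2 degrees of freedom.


Step 1: Rank x and y separately (midranks; no ties here).
rank(x): 17->8, 12->4, 13->5, 4->2, 2->1, 14->6, 16->7, 10->3
rank(y): 3->2, 6->4, 14->6, 17->8, 11->5, 16->7, 2->1, 5->3
Step 2: d_i = R_x(i) - R_y(i); compute d_i^2.
  (8-2)^2=36, (4-4)^2=0, (5-6)^2=1, (2-8)^2=36, (1-5)^2=16, (6-7)^2=1, (7-1)^2=36, (3-3)^2=0
sum(d^2) = 126.
Step 3: rho = 1 - 6*126 / (8*(8^2 - 1)) = 1 - 756/504 = -0.500000.
Step 4: Under H0, t = rho * sqrt((n-2)/(1-rho^2)) = -1.4142 ~ t(6).
Step 5: Two-sided p-value from the t-distribution with 6 df = 0.207031.
Step 6: alpha = 0.05. fail to reject H0.

rho = -0.5000, p = 0.207031, fail to reject H0 at alpha = 0.05.


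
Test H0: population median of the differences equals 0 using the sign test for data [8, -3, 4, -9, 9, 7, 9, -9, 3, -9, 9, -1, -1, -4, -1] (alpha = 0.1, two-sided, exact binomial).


Step 1: Discard zero differences. Original n = 15; n_eff = number of nonzero differences = 15.
Nonzero differences (with sign): +8, -3, +4, -9, +9, +7, +9, -9, +3, -9, +9, -1, -1, -4, -1
Step 2: Count signs: positive = 7, negative = 8.
Step 3: Under H0: P(positive) = 0.5, so the number of positives S ~ Bin(15, 0.5).
Step 4: Two-sided exact p-value = sum of Bin(15,0.5) probabilities at or below the observed probability = 1.000000.
Step 5: alpha = 0.1. fail to reject H0.

n_eff = 15, pos = 7, neg = 8, p = 1.000000, fail to reject H0.


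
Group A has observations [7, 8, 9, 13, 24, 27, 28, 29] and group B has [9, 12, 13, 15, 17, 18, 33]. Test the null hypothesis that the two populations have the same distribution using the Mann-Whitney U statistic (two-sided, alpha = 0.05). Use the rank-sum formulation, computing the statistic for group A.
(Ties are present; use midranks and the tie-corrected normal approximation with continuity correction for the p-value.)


Step 1: Combine and sort all 15 observations; assign midranks.
sorted (value, group): (7,X), (8,X), (9,X), (9,Y), (12,Y), (13,X), (13,Y), (15,Y), (17,Y), (18,Y), (24,X), (27,X), (28,X), (29,X), (33,Y)
ranks: 7->1, 8->2, 9->3.5, 9->3.5, 12->5, 13->6.5, 13->6.5, 15->8, 17->9, 18->10, 24->11, 27->12, 28->13, 29->14, 33->15
Step 2: Rank sum for X: R1 = 1 + 2 + 3.5 + 6.5 + 11 + 12 + 13 + 14 = 63.
Step 3: U_X = R1 - n1(n1+1)/2 = 63 - 8*9/2 = 63 - 36 = 27.
       U_Y = n1*n2 - U_X = 56 - 27 = 29.
Step 4: Ties are present, so use the tie-corrected normal approximation (with continuity correction) for the p-value.
Step 5: p-value = 0.953775; compare to alpha = 0.05. fail to reject H0.

U_X = 27, p = 0.953775, fail to reject H0 at alpha = 0.05.


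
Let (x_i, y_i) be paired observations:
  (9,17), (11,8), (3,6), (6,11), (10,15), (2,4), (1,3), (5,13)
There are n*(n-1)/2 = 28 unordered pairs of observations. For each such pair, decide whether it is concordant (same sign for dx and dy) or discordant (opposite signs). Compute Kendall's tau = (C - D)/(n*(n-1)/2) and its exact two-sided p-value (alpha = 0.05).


Step 1: Enumerate the 28 unordered pairs (i,j) with i<j and classify each by sign(x_j-x_i) * sign(y_j-y_i).
  (1,2):dx=+2,dy=-9->D; (1,3):dx=-6,dy=-11->C; (1,4):dx=-3,dy=-6->C; (1,5):dx=+1,dy=-2->D
  (1,6):dx=-7,dy=-13->C; (1,7):dx=-8,dy=-14->C; (1,8):dx=-4,dy=-4->C; (2,3):dx=-8,dy=-2->C
  (2,4):dx=-5,dy=+3->D; (2,5):dx=-1,dy=+7->D; (2,6):dx=-9,dy=-4->C; (2,7):dx=-10,dy=-5->C
  (2,8):dx=-6,dy=+5->D; (3,4):dx=+3,dy=+5->C; (3,5):dx=+7,dy=+9->C; (3,6):dx=-1,dy=-2->C
  (3,7):dx=-2,dy=-3->C; (3,8):dx=+2,dy=+7->C; (4,5):dx=+4,dy=+4->C; (4,6):dx=-4,dy=-7->C
  (4,7):dx=-5,dy=-8->C; (4,8):dx=-1,dy=+2->D; (5,6):dx=-8,dy=-11->C; (5,7):dx=-9,dy=-12->C
  (5,8):dx=-5,dy=-2->C; (6,7):dx=-1,dy=-1->C; (6,8):dx=+3,dy=+9->C; (7,8):dx=+4,dy=+10->C
Step 2: C = 22, D = 6, total pairs = 28.
Step 3: tau = (C - D)/(n(n-1)/2) = (22 - 6)/28 = 0.571429.
Step 4: Exact two-sided p-value (enumerate n! = 40320 permutations of y under H0): p = 0.061012.
Step 5: alpha = 0.05. fail to reject H0.

tau_b = 0.5714 (C=22, D=6), p = 0.061012, fail to reject H0.


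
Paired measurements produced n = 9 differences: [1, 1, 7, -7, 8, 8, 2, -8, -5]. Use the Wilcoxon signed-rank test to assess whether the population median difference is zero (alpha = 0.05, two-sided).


Step 1: Drop any zero differences (none here) and take |d_i|.
|d| = [1, 1, 7, 7, 8, 8, 2, 8, 5]
Step 2: Midrank |d_i| (ties get averaged ranks).
ranks: |1|->1.5, |1|->1.5, |7|->5.5, |7|->5.5, |8|->8, |8|->8, |2|->3, |8|->8, |5|->4
Step 3: Attach original signs; sum ranks with positive sign and with negative sign.
W+ = 1.5 + 1.5 + 5.5 + 8 + 8 + 3 = 27.5
W- = 5.5 + 8 + 4 = 17.5
(Check: W+ + W- = 45 should equal n(n+1)/2 = 45.)
Step 4: Test statistic W = min(W+, W-) = 17.5.
Step 5: Ties in |d|, so use the tie-corrected normal approximation.
        E[W] = n(n+1)/4 = 9*10/4 = 22.5.
        Tie groups: |d|=1 (t=2), |d|=7 (t=2), |d|=8 (t=3); sum(t^3 - t) = 36.
        Var[W] = n(n+1)(2n+1)/24 - sum(t^3-t)/48 = 1710/24 - 36/48 = 70.5.
        z = (W - E[W]) / sqrt(Var[W]) = (17.5 - 22.5) / 8.3964 = -0.5955.
        Two-sided p = 2*Phi(z) = 0.551515.
Step 6: alpha = 0.05. fail to reject H0.

W+ = 27.5, W- = 17.5, W = min = 17.5, p = 0.551515, fail to reject H0.


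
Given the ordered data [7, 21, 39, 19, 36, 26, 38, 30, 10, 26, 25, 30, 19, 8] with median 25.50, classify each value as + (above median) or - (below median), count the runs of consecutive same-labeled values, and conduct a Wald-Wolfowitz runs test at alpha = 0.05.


Step 1: Compute median = 25.50; label A = above, B = below.
Labels in order: BBABAAAABABABB  (n_A = 7, n_B = 7)
Step 2: Count runs R = 9.
Step 3: Under H0 (random ordering), E[R] = 2*n_A*n_B/(n_A+n_B) + 1 = 2*7*7/14 + 1 = 8.0000.
        Var[R] = 2*n_A*n_B*(2*n_A*n_B - n_A - n_B) / ((n_A+n_B)^2 * (n_A+n_B-1)) = 8232/2548 = 3.2308.
        SD[R] = 1.7974.
Step 4: Continuity-corrected z = (R - 0.5 - E[R]) / SD[R] = (9 - 0.5 - 8.0000) / 1.7974 = 0.2782.
Step 5: Two-sided p-value via normal approximation = 2*(1 - Phi(|z|)) = 0.780879.
Step 6: alpha = 0.05. fail to reject H0.

R = 9, z = 0.2782, p = 0.780879, fail to reject H0.


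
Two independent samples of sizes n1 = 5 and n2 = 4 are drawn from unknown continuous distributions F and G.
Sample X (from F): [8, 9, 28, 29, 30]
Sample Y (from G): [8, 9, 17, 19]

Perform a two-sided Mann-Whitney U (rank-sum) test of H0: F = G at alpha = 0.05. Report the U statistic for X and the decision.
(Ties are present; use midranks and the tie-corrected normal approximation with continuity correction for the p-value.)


Step 1: Combine and sort all 9 observations; assign midranks.
sorted (value, group): (8,X), (8,Y), (9,X), (9,Y), (17,Y), (19,Y), (28,X), (29,X), (30,X)
ranks: 8->1.5, 8->1.5, 9->3.5, 9->3.5, 17->5, 19->6, 28->7, 29->8, 30->9
Step 2: Rank sum for X: R1 = 1.5 + 3.5 + 7 + 8 + 9 = 29.
Step 3: U_X = R1 - n1(n1+1)/2 = 29 - 5*6/2 = 29 - 15 = 14.
       U_Y = n1*n2 - U_X = 20 - 14 = 6.
Step 4: Ties are present, so use the tie-corrected normal approximation (with continuity correction) for the p-value.
Step 5: p-value = 0.387282; compare to alpha = 0.05. fail to reject H0.

U_X = 14, p = 0.387282, fail to reject H0 at alpha = 0.05.


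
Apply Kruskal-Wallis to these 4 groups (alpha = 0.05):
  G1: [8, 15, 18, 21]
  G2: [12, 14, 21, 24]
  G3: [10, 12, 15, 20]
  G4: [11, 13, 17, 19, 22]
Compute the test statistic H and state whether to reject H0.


Step 1: Combine all N = 17 observations and assign midranks.
sorted (value, group, rank): (8,G1,1), (10,G3,2), (11,G4,3), (12,G2,4.5), (12,G3,4.5), (13,G4,6), (14,G2,7), (15,G1,8.5), (15,G3,8.5), (17,G4,10), (18,G1,11), (19,G4,12), (20,G3,13), (21,G1,14.5), (21,G2,14.5), (22,G4,16), (24,G2,17)
Step 2: Sum ranks within each group.
R_1 = 35 (n_1 = 4)
R_2 = 43 (n_2 = 4)
R_3 = 28 (n_3 = 4)
R_4 = 47 (n_4 = 5)
Step 3: H = 12/(N(N+1)) * sum(R_i^2/n_i) - 3(N+1)
     = 12/(17*18) * (35^2/4 + 43^2/4 + 28^2/4 + 47^2/5) - 3*18
     = 0.039216 * 1406.3 - 54
     = 1.149020.
Step 4: Ties present; correction factor C = 1 - 18/(17^3 - 17) = 0.996324. Corrected H = 1.149020 / 0.996324 = 1.153260.
Step 5: Under H0, H ~ chi^2(3); p-value = 0.764235.
Step 6: alpha = 0.05. fail to reject H0.

H = 1.1533, df = 3, p = 0.764235, fail to reject H0.


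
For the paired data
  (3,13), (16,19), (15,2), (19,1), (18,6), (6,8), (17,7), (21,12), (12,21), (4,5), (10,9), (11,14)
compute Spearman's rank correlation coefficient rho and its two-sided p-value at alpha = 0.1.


Step 1: Rank x and y separately (midranks; no ties here).
rank(x): 3->1, 16->8, 15->7, 19->11, 18->10, 6->3, 17->9, 21->12, 12->6, 4->2, 10->4, 11->5
rank(y): 13->9, 19->11, 2->2, 1->1, 6->4, 8->6, 7->5, 12->8, 21->12, 5->3, 9->7, 14->10
Step 2: d_i = R_x(i) - R_y(i); compute d_i^2.
  (1-9)^2=64, (8-11)^2=9, (7-2)^2=25, (11-1)^2=100, (10-4)^2=36, (3-6)^2=9, (9-5)^2=16, (12-8)^2=16, (6-12)^2=36, (2-3)^2=1, (4-7)^2=9, (5-10)^2=25
sum(d^2) = 346.
Step 3: rho = 1 - 6*346 / (12*(12^2 - 1)) = 1 - 2076/1716 = -0.209790.
Step 4: Under H0, t = rho * sqrt((n-2)/(1-rho^2)) = -0.6785 ~ t(10).
Step 5: Two-sided p-value from the t-distribution with 10 df = 0.512841.
Step 6: alpha = 0.1. fail to reject H0.

rho = -0.2098, p = 0.512841, fail to reject H0 at alpha = 0.1.


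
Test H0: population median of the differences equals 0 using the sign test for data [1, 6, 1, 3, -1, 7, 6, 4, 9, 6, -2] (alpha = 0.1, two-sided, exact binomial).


Step 1: Discard zero differences. Original n = 11; n_eff = number of nonzero differences = 11.
Nonzero differences (with sign): +1, +6, +1, +3, -1, +7, +6, +4, +9, +6, -2
Step 2: Count signs: positive = 9, negative = 2.
Step 3: Under H0: P(positive) = 0.5, so the number of positives S ~ Bin(11, 0.5).
Step 4: Two-sided exact p-value = sum of Bin(11,0.5) probabilities at or below the observed probability = 0.065430.
Step 5: alpha = 0.1. reject H0.

n_eff = 11, pos = 9, neg = 2, p = 0.065430, reject H0.


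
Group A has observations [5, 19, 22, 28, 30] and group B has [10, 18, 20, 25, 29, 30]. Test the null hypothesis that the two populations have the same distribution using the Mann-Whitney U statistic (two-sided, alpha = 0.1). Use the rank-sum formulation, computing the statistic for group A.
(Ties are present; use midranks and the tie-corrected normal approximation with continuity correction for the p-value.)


Step 1: Combine and sort all 11 observations; assign midranks.
sorted (value, group): (5,X), (10,Y), (18,Y), (19,X), (20,Y), (22,X), (25,Y), (28,X), (29,Y), (30,X), (30,Y)
ranks: 5->1, 10->2, 18->3, 19->4, 20->5, 22->6, 25->7, 28->8, 29->9, 30->10.5, 30->10.5
Step 2: Rank sum for X: R1 = 1 + 4 + 6 + 8 + 10.5 = 29.5.
Step 3: U_X = R1 - n1(n1+1)/2 = 29.5 - 5*6/2 = 29.5 - 15 = 14.5.
       U_Y = n1*n2 - U_X = 30 - 14.5 = 15.5.
Step 4: Ties are present, so use the tie-corrected normal approximation (with continuity correction) for the p-value.
Step 5: p-value = 1.000000; compare to alpha = 0.1. fail to reject H0.

U_X = 14.5, p = 1.000000, fail to reject H0 at alpha = 0.1.


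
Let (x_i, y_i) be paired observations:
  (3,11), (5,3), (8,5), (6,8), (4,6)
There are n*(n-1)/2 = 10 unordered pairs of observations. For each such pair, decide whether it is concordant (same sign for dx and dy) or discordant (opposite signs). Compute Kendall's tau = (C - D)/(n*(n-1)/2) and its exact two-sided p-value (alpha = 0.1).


Step 1: Enumerate the 10 unordered pairs (i,j) with i<j and classify each by sign(x_j-x_i) * sign(y_j-y_i).
  (1,2):dx=+2,dy=-8->D; (1,3):dx=+5,dy=-6->D; (1,4):dx=+3,dy=-3->D; (1,5):dx=+1,dy=-5->D
  (2,3):dx=+3,dy=+2->C; (2,4):dx=+1,dy=+5->C; (2,5):dx=-1,dy=+3->D; (3,4):dx=-2,dy=+3->D
  (3,5):dx=-4,dy=+1->D; (4,5):dx=-2,dy=-2->C
Step 2: C = 3, D = 7, total pairs = 10.
Step 3: tau = (C - D)/(n(n-1)/2) = (3 - 7)/10 = -0.400000.
Step 4: Exact two-sided p-value (enumerate n! = 120 permutations of y under H0): p = 0.483333.
Step 5: alpha = 0.1. fail to reject H0.

tau_b = -0.4000 (C=3, D=7), p = 0.483333, fail to reject H0.


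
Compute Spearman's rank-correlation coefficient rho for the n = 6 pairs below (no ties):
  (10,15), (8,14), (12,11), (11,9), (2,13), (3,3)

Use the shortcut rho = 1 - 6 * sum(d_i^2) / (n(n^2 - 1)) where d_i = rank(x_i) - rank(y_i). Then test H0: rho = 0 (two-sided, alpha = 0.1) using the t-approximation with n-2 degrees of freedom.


Step 1: Rank x and y separately (midranks; no ties here).
rank(x): 10->4, 8->3, 12->6, 11->5, 2->1, 3->2
rank(y): 15->6, 14->5, 11->3, 9->2, 13->4, 3->1
Step 2: d_i = R_x(i) - R_y(i); compute d_i^2.
  (4-6)^2=4, (3-5)^2=4, (6-3)^2=9, (5-2)^2=9, (1-4)^2=9, (2-1)^2=1
sum(d^2) = 36.
Step 3: rho = 1 - 6*36 / (6*(6^2 - 1)) = 1 - 216/210 = -0.028571.
Step 4: Under H0, t = rho * sqrt((n-2)/(1-rho^2)) = -0.0572 ~ t(4).
Step 5: Two-sided p-value from the t-distribution with 4 df = 0.957155.
Step 6: alpha = 0.1. fail to reject H0.

rho = -0.0286, p = 0.957155, fail to reject H0 at alpha = 0.1.


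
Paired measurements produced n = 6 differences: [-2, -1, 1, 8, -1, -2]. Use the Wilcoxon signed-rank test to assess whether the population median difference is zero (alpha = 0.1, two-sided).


Step 1: Drop any zero differences (none here) and take |d_i|.
|d| = [2, 1, 1, 8, 1, 2]
Step 2: Midrank |d_i| (ties get averaged ranks).
ranks: |2|->4.5, |1|->2, |1|->2, |8|->6, |1|->2, |2|->4.5
Step 3: Attach original signs; sum ranks with positive sign and with negative sign.
W+ = 2 + 6 = 8
W- = 4.5 + 2 + 2 + 4.5 = 13
(Check: W+ + W- = 21 should equal n(n+1)/2 = 21.)
Step 4: Test statistic W = min(W+, W-) = 8.
Step 5: Ties in |d|, so use the tie-corrected normal approximation.
        E[W] = n(n+1)/4 = 6*7/4 = 10.5.
        Tie groups: |d|=1 (t=3), |d|=2 (t=2); sum(t^3 - t) = 30.
        Var[W] = n(n+1)(2n+1)/24 - sum(t^3-t)/48 = 546/24 - 30/48 = 22.125.
        z = (W - E[W]) / sqrt(Var[W]) = (8 - 10.5) / 4.7037 = -0.5315.
        Two-sided p = 2*Phi(z) = 0.595076.
Step 6: alpha = 0.1. fail to reject H0.

W+ = 8, W- = 13, W = min = 8, p = 0.595076, fail to reject H0.


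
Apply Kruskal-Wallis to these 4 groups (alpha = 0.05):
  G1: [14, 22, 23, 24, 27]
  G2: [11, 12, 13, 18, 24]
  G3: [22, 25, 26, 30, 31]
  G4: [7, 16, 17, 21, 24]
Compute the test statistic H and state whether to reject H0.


Step 1: Combine all N = 20 observations and assign midranks.
sorted (value, group, rank): (7,G4,1), (11,G2,2), (12,G2,3), (13,G2,4), (14,G1,5), (16,G4,6), (17,G4,7), (18,G2,8), (21,G4,9), (22,G1,10.5), (22,G3,10.5), (23,G1,12), (24,G1,14), (24,G2,14), (24,G4,14), (25,G3,16), (26,G3,17), (27,G1,18), (30,G3,19), (31,G3,20)
Step 2: Sum ranks within each group.
R_1 = 59.5 (n_1 = 5)
R_2 = 31 (n_2 = 5)
R_3 = 82.5 (n_3 = 5)
R_4 = 37 (n_4 = 5)
Step 3: H = 12/(N(N+1)) * sum(R_i^2/n_i) - 3(N+1)
     = 12/(20*21) * (59.5^2/5 + 31^2/5 + 82.5^2/5 + 37^2/5) - 3*21
     = 0.028571 * 2535.3 - 63
     = 9.437143.
Step 4: Ties present; correction factor C = 1 - 30/(20^3 - 20) = 0.996241. Corrected H = 9.437143 / 0.996241 = 9.472755.
Step 5: Under H0, H ~ chi^2(3); p-value = 0.023623.
Step 6: alpha = 0.05. reject H0.

H = 9.4728, df = 3, p = 0.023623, reject H0.


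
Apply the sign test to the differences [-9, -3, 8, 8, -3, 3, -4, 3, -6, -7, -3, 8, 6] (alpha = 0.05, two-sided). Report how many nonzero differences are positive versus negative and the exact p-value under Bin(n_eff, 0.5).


Step 1: Discard zero differences. Original n = 13; n_eff = number of nonzero differences = 13.
Nonzero differences (with sign): -9, -3, +8, +8, -3, +3, -4, +3, -6, -7, -3, +8, +6
Step 2: Count signs: positive = 6, negative = 7.
Step 3: Under H0: P(positive) = 0.5, so the number of positives S ~ Bin(13, 0.5).
Step 4: Two-sided exact p-value = sum of Bin(13,0.5) probabilities at or below the observed probability = 1.000000.
Step 5: alpha = 0.05. fail to reject H0.

n_eff = 13, pos = 6, neg = 7, p = 1.000000, fail to reject H0.


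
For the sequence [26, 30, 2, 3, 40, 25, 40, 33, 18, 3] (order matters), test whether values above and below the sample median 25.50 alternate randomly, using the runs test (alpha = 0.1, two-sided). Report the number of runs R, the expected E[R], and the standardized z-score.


Step 1: Compute median = 25.50; label A = above, B = below.
Labels in order: AABBABAABB  (n_A = 5, n_B = 5)
Step 2: Count runs R = 6.
Step 3: Under H0 (random ordering), E[R] = 2*n_A*n_B/(n_A+n_B) + 1 = 2*5*5/10 + 1 = 6.0000.
        Var[R] = 2*n_A*n_B*(2*n_A*n_B - n_A - n_B) / ((n_A+n_B)^2 * (n_A+n_B-1)) = 2000/900 = 2.2222.
        SD[R] = 1.4907.
Step 4: R = E[R], so z = 0 with no continuity correction.
Step 5: Two-sided p-value via normal approximation = 2*(1 - Phi(|z|)) = 1.000000.
Step 6: alpha = 0.1. fail to reject H0.

R = 6, z = 0.0000, p = 1.000000, fail to reject H0.


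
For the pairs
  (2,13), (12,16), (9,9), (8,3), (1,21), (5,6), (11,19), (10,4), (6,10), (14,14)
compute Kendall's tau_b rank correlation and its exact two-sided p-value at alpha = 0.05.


Step 1: Enumerate the 45 unordered pairs (i,j) with i<j and classify each by sign(x_j-x_i) * sign(y_j-y_i).
  (1,2):dx=+10,dy=+3->C; (1,3):dx=+7,dy=-4->D; (1,4):dx=+6,dy=-10->D; (1,5):dx=-1,dy=+8->D
  (1,6):dx=+3,dy=-7->D; (1,7):dx=+9,dy=+6->C; (1,8):dx=+8,dy=-9->D; (1,9):dx=+4,dy=-3->D
  (1,10):dx=+12,dy=+1->C; (2,3):dx=-3,dy=-7->C; (2,4):dx=-4,dy=-13->C; (2,5):dx=-11,dy=+5->D
  (2,6):dx=-7,dy=-10->C; (2,7):dx=-1,dy=+3->D; (2,8):dx=-2,dy=-12->C; (2,9):dx=-6,dy=-6->C
  (2,10):dx=+2,dy=-2->D; (3,4):dx=-1,dy=-6->C; (3,5):dx=-8,dy=+12->D; (3,6):dx=-4,dy=-3->C
  (3,7):dx=+2,dy=+10->C; (3,8):dx=+1,dy=-5->D; (3,9):dx=-3,dy=+1->D; (3,10):dx=+5,dy=+5->C
  (4,5):dx=-7,dy=+18->D; (4,6):dx=-3,dy=+3->D; (4,7):dx=+3,dy=+16->C; (4,8):dx=+2,dy=+1->C
  (4,9):dx=-2,dy=+7->D; (4,10):dx=+6,dy=+11->C; (5,6):dx=+4,dy=-15->D; (5,7):dx=+10,dy=-2->D
  (5,8):dx=+9,dy=-17->D; (5,9):dx=+5,dy=-11->D; (5,10):dx=+13,dy=-7->D; (6,7):dx=+6,dy=+13->C
  (6,8):dx=+5,dy=-2->D; (6,9):dx=+1,dy=+4->C; (6,10):dx=+9,dy=+8->C; (7,8):dx=-1,dy=-15->C
  (7,9):dx=-5,dy=-9->C; (7,10):dx=+3,dy=-5->D; (8,9):dx=-4,dy=+6->D; (8,10):dx=+4,dy=+10->C
  (9,10):dx=+8,dy=+4->C
Step 2: C = 22, D = 23, total pairs = 45.
Step 3: tau = (C - D)/(n(n-1)/2) = (22 - 23)/45 = -0.022222.
Step 4: Exact two-sided p-value (enumerate n! = 3628800 permutations of y under H0): p = 1.000000.
Step 5: alpha = 0.05. fail to reject H0.

tau_b = -0.0222 (C=22, D=23), p = 1.000000, fail to reject H0.


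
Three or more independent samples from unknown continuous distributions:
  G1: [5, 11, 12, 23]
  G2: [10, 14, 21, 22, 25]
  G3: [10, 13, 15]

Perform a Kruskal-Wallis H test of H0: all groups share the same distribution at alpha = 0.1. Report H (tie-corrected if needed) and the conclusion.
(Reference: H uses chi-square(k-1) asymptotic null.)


Step 1: Combine all N = 12 observations and assign midranks.
sorted (value, group, rank): (5,G1,1), (10,G2,2.5), (10,G3,2.5), (11,G1,4), (12,G1,5), (13,G3,6), (14,G2,7), (15,G3,8), (21,G2,9), (22,G2,10), (23,G1,11), (25,G2,12)
Step 2: Sum ranks within each group.
R_1 = 21 (n_1 = 4)
R_2 = 40.5 (n_2 = 5)
R_3 = 16.5 (n_3 = 3)
Step 3: H = 12/(N(N+1)) * sum(R_i^2/n_i) - 3(N+1)
     = 12/(12*13) * (21^2/4 + 40.5^2/5 + 16.5^2/3) - 3*13
     = 0.076923 * 529.05 - 39
     = 1.696154.
Step 4: Ties present; correction factor C = 1 - 6/(12^3 - 12) = 0.996503. Corrected H = 1.696154 / 0.996503 = 1.702105.
Step 5: Under H0, H ~ chi^2(2); p-value = 0.426965.
Step 6: alpha = 0.1. fail to reject H0.

H = 1.7021, df = 2, p = 0.426965, fail to reject H0.


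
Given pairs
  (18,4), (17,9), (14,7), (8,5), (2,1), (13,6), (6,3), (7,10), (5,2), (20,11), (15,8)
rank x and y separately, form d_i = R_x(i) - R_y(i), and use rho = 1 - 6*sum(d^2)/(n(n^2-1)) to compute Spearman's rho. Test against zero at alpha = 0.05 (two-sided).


Step 1: Rank x and y separately (midranks; no ties here).
rank(x): 18->10, 17->9, 14->7, 8->5, 2->1, 13->6, 6->3, 7->4, 5->2, 20->11, 15->8
rank(y): 4->4, 9->9, 7->7, 5->5, 1->1, 6->6, 3->3, 10->10, 2->2, 11->11, 8->8
Step 2: d_i = R_x(i) - R_y(i); compute d_i^2.
  (10-4)^2=36, (9-9)^2=0, (7-7)^2=0, (5-5)^2=0, (1-1)^2=0, (6-6)^2=0, (3-3)^2=0, (4-10)^2=36, (2-2)^2=0, (11-11)^2=0, (8-8)^2=0
sum(d^2) = 72.
Step 3: rho = 1 - 6*72 / (11*(11^2 - 1)) = 1 - 432/1320 = 0.672727.
Step 4: Under H0, t = rho * sqrt((n-2)/(1-rho^2)) = 2.7277 ~ t(9).
Step 5: Two-sided p-value from the t-distribution with 9 df = 0.023313.
Step 6: alpha = 0.05. reject H0.

rho = 0.6727, p = 0.023313, reject H0 at alpha = 0.05.


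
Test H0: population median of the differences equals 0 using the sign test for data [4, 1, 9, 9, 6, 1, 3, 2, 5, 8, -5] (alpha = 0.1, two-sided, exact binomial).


Step 1: Discard zero differences. Original n = 11; n_eff = number of nonzero differences = 11.
Nonzero differences (with sign): +4, +1, +9, +9, +6, +1, +3, +2, +5, +8, -5
Step 2: Count signs: positive = 10, negative = 1.
Step 3: Under H0: P(positive) = 0.5, so the number of positives S ~ Bin(11, 0.5).
Step 4: Two-sided exact p-value = sum of Bin(11,0.5) probabilities at or below the observed probability = 0.011719.
Step 5: alpha = 0.1. reject H0.

n_eff = 11, pos = 10, neg = 1, p = 0.011719, reject H0.


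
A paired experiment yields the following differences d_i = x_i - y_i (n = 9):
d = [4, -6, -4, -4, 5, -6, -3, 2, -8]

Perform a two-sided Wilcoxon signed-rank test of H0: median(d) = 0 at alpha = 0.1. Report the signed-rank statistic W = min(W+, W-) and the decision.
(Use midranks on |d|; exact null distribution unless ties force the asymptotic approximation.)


Step 1: Drop any zero differences (none here) and take |d_i|.
|d| = [4, 6, 4, 4, 5, 6, 3, 2, 8]
Step 2: Midrank |d_i| (ties get averaged ranks).
ranks: |4|->4, |6|->7.5, |4|->4, |4|->4, |5|->6, |6|->7.5, |3|->2, |2|->1, |8|->9
Step 3: Attach original signs; sum ranks with positive sign and with negative sign.
W+ = 4 + 6 + 1 = 11
W- = 7.5 + 4 + 4 + 7.5 + 2 + 9 = 34
(Check: W+ + W- = 45 should equal n(n+1)/2 = 45.)
Step 4: Test statistic W = min(W+, W-) = 11.
Step 5: Ties in |d|, so use the tie-corrected normal approximation.
        E[W] = n(n+1)/4 = 9*10/4 = 22.5.
        Tie groups: |d|=4 (t=3), |d|=6 (t=2); sum(t^3 - t) = 30.
        Var[W] = n(n+1)(2n+1)/24 - sum(t^3-t)/48 = 1710/24 - 30/48 = 70.625.
        z = (W - E[W]) / sqrt(Var[W]) = (11 - 22.5) / 8.4039 = -1.3684.
        Two-sided p = 2*Phi(z) = 0.171181.
Step 6: alpha = 0.1. fail to reject H0.

W+ = 11, W- = 34, W = min = 11, p = 0.171181, fail to reject H0.


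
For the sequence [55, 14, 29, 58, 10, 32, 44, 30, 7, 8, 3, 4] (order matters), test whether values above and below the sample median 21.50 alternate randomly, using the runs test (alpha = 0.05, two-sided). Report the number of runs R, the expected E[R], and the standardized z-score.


Step 1: Compute median = 21.50; label A = above, B = below.
Labels in order: ABAABAAABBBB  (n_A = 6, n_B = 6)
Step 2: Count runs R = 6.
Step 3: Under H0 (random ordering), E[R] = 2*n_A*n_B/(n_A+n_B) + 1 = 2*6*6/12 + 1 = 7.0000.
        Var[R] = 2*n_A*n_B*(2*n_A*n_B - n_A - n_B) / ((n_A+n_B)^2 * (n_A+n_B-1)) = 4320/1584 = 2.7273.
        SD[R] = 1.6514.
Step 4: Continuity-corrected z = (R + 0.5 - E[R]) / SD[R] = (6 + 0.5 - 7.0000) / 1.6514 = -0.3028.
Step 5: Two-sided p-value via normal approximation = 2*(1 - Phi(|z|)) = 0.762069.
Step 6: alpha = 0.05. fail to reject H0.

R = 6, z = -0.3028, p = 0.762069, fail to reject H0.


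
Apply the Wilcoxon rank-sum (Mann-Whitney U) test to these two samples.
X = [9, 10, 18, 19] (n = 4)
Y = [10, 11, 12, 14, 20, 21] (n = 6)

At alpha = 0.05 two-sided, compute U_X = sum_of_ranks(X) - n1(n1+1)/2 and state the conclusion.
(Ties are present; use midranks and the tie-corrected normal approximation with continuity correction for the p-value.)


Step 1: Combine and sort all 10 observations; assign midranks.
sorted (value, group): (9,X), (10,X), (10,Y), (11,Y), (12,Y), (14,Y), (18,X), (19,X), (20,Y), (21,Y)
ranks: 9->1, 10->2.5, 10->2.5, 11->4, 12->5, 14->6, 18->7, 19->8, 20->9, 21->10
Step 2: Rank sum for X: R1 = 1 + 2.5 + 7 + 8 = 18.5.
Step 3: U_X = R1 - n1(n1+1)/2 = 18.5 - 4*5/2 = 18.5 - 10 = 8.5.
       U_Y = n1*n2 - U_X = 24 - 8.5 = 15.5.
Step 4: Ties are present, so use the tie-corrected normal approximation (with continuity correction) for the p-value.
Step 5: p-value = 0.521166; compare to alpha = 0.05. fail to reject H0.

U_X = 8.5, p = 0.521166, fail to reject H0 at alpha = 0.05.


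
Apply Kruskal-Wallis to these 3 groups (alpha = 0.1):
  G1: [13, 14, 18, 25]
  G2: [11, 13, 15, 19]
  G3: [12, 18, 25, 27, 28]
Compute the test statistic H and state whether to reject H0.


Step 1: Combine all N = 13 observations and assign midranks.
sorted (value, group, rank): (11,G2,1), (12,G3,2), (13,G1,3.5), (13,G2,3.5), (14,G1,5), (15,G2,6), (18,G1,7.5), (18,G3,7.5), (19,G2,9), (25,G1,10.5), (25,G3,10.5), (27,G3,12), (28,G3,13)
Step 2: Sum ranks within each group.
R_1 = 26.5 (n_1 = 4)
R_2 = 19.5 (n_2 = 4)
R_3 = 45 (n_3 = 5)
Step 3: H = 12/(N(N+1)) * sum(R_i^2/n_i) - 3(N+1)
     = 12/(13*14) * (26.5^2/4 + 19.5^2/4 + 45^2/5) - 3*14
     = 0.065934 * 675.625 - 42
     = 2.546703.
Step 4: Ties present; correction factor C = 1 - 18/(13^3 - 13) = 0.991758. Corrected H = 2.546703 / 0.991758 = 2.567867.
Step 5: Under H0, H ~ chi^2(2); p-value = 0.276946.
Step 6: alpha = 0.1. fail to reject H0.

H = 2.5679, df = 2, p = 0.276946, fail to reject H0.


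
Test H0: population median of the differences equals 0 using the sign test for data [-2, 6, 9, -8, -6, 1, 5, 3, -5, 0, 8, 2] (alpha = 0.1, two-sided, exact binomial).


Step 1: Discard zero differences. Original n = 12; n_eff = number of nonzero differences = 11.
Nonzero differences (with sign): -2, +6, +9, -8, -6, +1, +5, +3, -5, +8, +2
Step 2: Count signs: positive = 7, negative = 4.
Step 3: Under H0: P(positive) = 0.5, so the number of positives S ~ Bin(11, 0.5).
Step 4: Two-sided exact p-value = sum of Bin(11,0.5) probabilities at or below the observed probability = 0.548828.
Step 5: alpha = 0.1. fail to reject H0.

n_eff = 11, pos = 7, neg = 4, p = 0.548828, fail to reject H0.


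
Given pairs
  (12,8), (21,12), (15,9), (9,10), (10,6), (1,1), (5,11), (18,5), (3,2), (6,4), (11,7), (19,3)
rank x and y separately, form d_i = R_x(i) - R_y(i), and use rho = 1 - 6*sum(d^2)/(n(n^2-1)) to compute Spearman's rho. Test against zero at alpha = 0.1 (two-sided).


Step 1: Rank x and y separately (midranks; no ties here).
rank(x): 12->8, 21->12, 15->9, 9->5, 10->6, 1->1, 5->3, 18->10, 3->2, 6->4, 11->7, 19->11
rank(y): 8->8, 12->12, 9->9, 10->10, 6->6, 1->1, 11->11, 5->5, 2->2, 4->4, 7->7, 3->3
Step 2: d_i = R_x(i) - R_y(i); compute d_i^2.
  (8-8)^2=0, (12-12)^2=0, (9-9)^2=0, (5-10)^2=25, (6-6)^2=0, (1-1)^2=0, (3-11)^2=64, (10-5)^2=25, (2-2)^2=0, (4-4)^2=0, (7-7)^2=0, (11-3)^2=64
sum(d^2) = 178.
Step 3: rho = 1 - 6*178 / (12*(12^2 - 1)) = 1 - 1068/1716 = 0.377622.
Step 4: Under H0, t = rho * sqrt((n-2)/(1-rho^2)) = 1.2896 ~ t(10).
Step 5: Two-sided p-value from the t-distribution with 10 df = 0.226206.
Step 6: alpha = 0.1. fail to reject H0.

rho = 0.3776, p = 0.226206, fail to reject H0 at alpha = 0.1.


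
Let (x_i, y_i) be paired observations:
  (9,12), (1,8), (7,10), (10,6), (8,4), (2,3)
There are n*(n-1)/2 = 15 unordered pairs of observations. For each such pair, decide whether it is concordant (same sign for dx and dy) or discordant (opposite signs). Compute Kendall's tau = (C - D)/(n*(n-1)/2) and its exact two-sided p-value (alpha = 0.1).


Step 1: Enumerate the 15 unordered pairs (i,j) with i<j and classify each by sign(x_j-x_i) * sign(y_j-y_i).
  (1,2):dx=-8,dy=-4->C; (1,3):dx=-2,dy=-2->C; (1,4):dx=+1,dy=-6->D; (1,5):dx=-1,dy=-8->C
  (1,6):dx=-7,dy=-9->C; (2,3):dx=+6,dy=+2->C; (2,4):dx=+9,dy=-2->D; (2,5):dx=+7,dy=-4->D
  (2,6):dx=+1,dy=-5->D; (3,4):dx=+3,dy=-4->D; (3,5):dx=+1,dy=-6->D; (3,6):dx=-5,dy=-7->C
  (4,5):dx=-2,dy=-2->C; (4,6):dx=-8,dy=-3->C; (5,6):dx=-6,dy=-1->C
Step 2: C = 9, D = 6, total pairs = 15.
Step 3: tau = (C - D)/(n(n-1)/2) = (9 - 6)/15 = 0.200000.
Step 4: Exact two-sided p-value (enumerate n! = 720 permutations of y under H0): p = 0.719444.
Step 5: alpha = 0.1. fail to reject H0.

tau_b = 0.2000 (C=9, D=6), p = 0.719444, fail to reject H0.


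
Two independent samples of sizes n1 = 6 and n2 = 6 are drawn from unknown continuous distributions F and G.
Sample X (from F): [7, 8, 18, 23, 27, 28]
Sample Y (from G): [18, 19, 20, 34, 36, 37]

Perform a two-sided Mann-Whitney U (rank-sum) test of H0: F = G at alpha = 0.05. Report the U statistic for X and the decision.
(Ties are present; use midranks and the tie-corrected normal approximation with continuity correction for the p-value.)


Step 1: Combine and sort all 12 observations; assign midranks.
sorted (value, group): (7,X), (8,X), (18,X), (18,Y), (19,Y), (20,Y), (23,X), (27,X), (28,X), (34,Y), (36,Y), (37,Y)
ranks: 7->1, 8->2, 18->3.5, 18->3.5, 19->5, 20->6, 23->7, 27->8, 28->9, 34->10, 36->11, 37->12
Step 2: Rank sum for X: R1 = 1 + 2 + 3.5 + 7 + 8 + 9 = 30.5.
Step 3: U_X = R1 - n1(n1+1)/2 = 30.5 - 6*7/2 = 30.5 - 21 = 9.5.
       U_Y = n1*n2 - U_X = 36 - 9.5 = 26.5.
Step 4: Ties are present, so use the tie-corrected normal approximation (with continuity correction) for the p-value.
Step 5: p-value = 0.199397; compare to alpha = 0.05. fail to reject H0.

U_X = 9.5, p = 0.199397, fail to reject H0 at alpha = 0.05.


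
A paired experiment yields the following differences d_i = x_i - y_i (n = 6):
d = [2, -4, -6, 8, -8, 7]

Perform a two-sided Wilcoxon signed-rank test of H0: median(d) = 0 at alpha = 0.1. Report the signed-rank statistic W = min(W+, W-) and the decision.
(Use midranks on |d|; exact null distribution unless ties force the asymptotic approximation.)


Step 1: Drop any zero differences (none here) and take |d_i|.
|d| = [2, 4, 6, 8, 8, 7]
Step 2: Midrank |d_i| (ties get averaged ranks).
ranks: |2|->1, |4|->2, |6|->3, |8|->5.5, |8|->5.5, |7|->4
Step 3: Attach original signs; sum ranks with positive sign and with negative sign.
W+ = 1 + 5.5 + 4 = 10.5
W- = 2 + 3 + 5.5 = 10.5
(Check: W+ + W- = 21 should equal n(n+1)/2 = 21.)
Step 4: Test statistic W = min(W+, W-) = 10.5.
Step 5: Ties in |d|, so use the tie-corrected normal approximation.
        E[W] = n(n+1)/4 = 6*7/4 = 10.5.
        Tie groups: |d|=8 (t=2); sum(t^3 - t) = 6.
        Var[W] = n(n+1)(2n+1)/24 - sum(t^3-t)/48 = 546/24 - 6/48 = 22.625.
        z = (W - E[W]) / sqrt(Var[W]) = (10.5 - 10.5) / 4.7566 = 0.0000.
        Two-sided p = 2*Phi(z) = 1.000000.
Step 6: alpha = 0.1. fail to reject H0.

W+ = 10.5, W- = 10.5, W = min = 10.5, p = 1.000000, fail to reject H0.


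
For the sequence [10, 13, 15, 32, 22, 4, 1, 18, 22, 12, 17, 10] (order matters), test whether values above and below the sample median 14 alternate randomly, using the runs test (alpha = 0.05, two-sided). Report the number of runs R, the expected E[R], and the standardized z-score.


Step 1: Compute median = 14; label A = above, B = below.
Labels in order: BBAAABBAABAB  (n_A = 6, n_B = 6)
Step 2: Count runs R = 7.
Step 3: Under H0 (random ordering), E[R] = 2*n_A*n_B/(n_A+n_B) + 1 = 2*6*6/12 + 1 = 7.0000.
        Var[R] = 2*n_A*n_B*(2*n_A*n_B - n_A - n_B) / ((n_A+n_B)^2 * (n_A+n_B-1)) = 4320/1584 = 2.7273.
        SD[R] = 1.6514.
Step 4: R = E[R], so z = 0 with no continuity correction.
Step 5: Two-sided p-value via normal approximation = 2*(1 - Phi(|z|)) = 1.000000.
Step 6: alpha = 0.05. fail to reject H0.

R = 7, z = 0.0000, p = 1.000000, fail to reject H0.


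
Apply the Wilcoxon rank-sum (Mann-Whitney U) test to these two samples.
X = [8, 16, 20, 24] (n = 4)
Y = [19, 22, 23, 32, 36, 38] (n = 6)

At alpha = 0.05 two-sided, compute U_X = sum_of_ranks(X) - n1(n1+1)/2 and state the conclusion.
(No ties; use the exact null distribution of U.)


Step 1: Combine and sort all 10 observations; assign midranks.
sorted (value, group): (8,X), (16,X), (19,Y), (20,X), (22,Y), (23,Y), (24,X), (32,Y), (36,Y), (38,Y)
ranks: 8->1, 16->2, 19->3, 20->4, 22->5, 23->6, 24->7, 32->8, 36->9, 38->10
Step 2: Rank sum for X: R1 = 1 + 2 + 4 + 7 = 14.
Step 3: U_X = R1 - n1(n1+1)/2 = 14 - 4*5/2 = 14 - 10 = 4.
       U_Y = n1*n2 - U_X = 24 - 4 = 20.
Step 4: No ties, so the exact null distribution of U (based on enumerating the C(10,4) = 210 equally likely rank assignments) gives the two-sided p-value.
Step 5: p-value = 0.114286; compare to alpha = 0.05. fail to reject H0.

U_X = 4, p = 0.114286, fail to reject H0 at alpha = 0.05.


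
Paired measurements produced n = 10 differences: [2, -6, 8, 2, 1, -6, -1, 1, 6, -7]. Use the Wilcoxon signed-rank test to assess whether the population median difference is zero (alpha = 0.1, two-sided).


Step 1: Drop any zero differences (none here) and take |d_i|.
|d| = [2, 6, 8, 2, 1, 6, 1, 1, 6, 7]
Step 2: Midrank |d_i| (ties get averaged ranks).
ranks: |2|->4.5, |6|->7, |8|->10, |2|->4.5, |1|->2, |6|->7, |1|->2, |1|->2, |6|->7, |7|->9
Step 3: Attach original signs; sum ranks with positive sign and with negative sign.
W+ = 4.5 + 10 + 4.5 + 2 + 2 + 7 = 30
W- = 7 + 7 + 2 + 9 = 25
(Check: W+ + W- = 55 should equal n(n+1)/2 = 55.)
Step 4: Test statistic W = min(W+, W-) = 25.
Step 5: Ties in |d|, so use the tie-corrected normal approximation.
        E[W] = n(n+1)/4 = 10*11/4 = 27.5.
        Tie groups: |d|=1 (t=3), |d|=2 (t=2), |d|=6 (t=3); sum(t^3 - t) = 54.
        Var[W] = n(n+1)(2n+1)/24 - sum(t^3-t)/48 = 2310/24 - 54/48 = 95.125.
        z = (W - E[W]) / sqrt(Var[W]) = (25 - 27.5) / 9.7532 = -0.2563.
        Two-sided p = 2*Phi(z) = 0.797699.
Step 6: alpha = 0.1. fail to reject H0.

W+ = 30, W- = 25, W = min = 25, p = 0.797699, fail to reject H0.


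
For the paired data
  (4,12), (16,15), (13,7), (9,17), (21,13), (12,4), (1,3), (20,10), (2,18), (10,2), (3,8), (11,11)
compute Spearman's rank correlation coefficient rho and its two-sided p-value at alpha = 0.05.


Step 1: Rank x and y separately (midranks; no ties here).
rank(x): 4->4, 16->10, 13->9, 9->5, 21->12, 12->8, 1->1, 20->11, 2->2, 10->6, 3->3, 11->7
rank(y): 12->8, 15->10, 7->4, 17->11, 13->9, 4->3, 3->2, 10->6, 18->12, 2->1, 8->5, 11->7
Step 2: d_i = R_x(i) - R_y(i); compute d_i^2.
  (4-8)^2=16, (10-10)^2=0, (9-4)^2=25, (5-11)^2=36, (12-9)^2=9, (8-3)^2=25, (1-2)^2=1, (11-6)^2=25, (2-12)^2=100, (6-1)^2=25, (3-5)^2=4, (7-7)^2=0
sum(d^2) = 266.
Step 3: rho = 1 - 6*266 / (12*(12^2 - 1)) = 1 - 1596/1716 = 0.069930.
Step 4: Under H0, t = rho * sqrt((n-2)/(1-rho^2)) = 0.2217 ~ t(10).
Step 5: Two-sided p-value from the t-distribution with 10 df = 0.829024.
Step 6: alpha = 0.05. fail to reject H0.

rho = 0.0699, p = 0.829024, fail to reject H0 at alpha = 0.05.


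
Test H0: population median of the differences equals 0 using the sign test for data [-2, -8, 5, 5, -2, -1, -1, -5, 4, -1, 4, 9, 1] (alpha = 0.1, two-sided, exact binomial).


Step 1: Discard zero differences. Original n = 13; n_eff = number of nonzero differences = 13.
Nonzero differences (with sign): -2, -8, +5, +5, -2, -1, -1, -5, +4, -1, +4, +9, +1
Step 2: Count signs: positive = 6, negative = 7.
Step 3: Under H0: P(positive) = 0.5, so the number of positives S ~ Bin(13, 0.5).
Step 4: Two-sided exact p-value = sum of Bin(13,0.5) probabilities at or below the observed probability = 1.000000.
Step 5: alpha = 0.1. fail to reject H0.

n_eff = 13, pos = 6, neg = 7, p = 1.000000, fail to reject H0.


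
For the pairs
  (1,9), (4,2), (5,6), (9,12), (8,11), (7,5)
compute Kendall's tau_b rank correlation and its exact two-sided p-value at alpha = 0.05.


Step 1: Enumerate the 15 unordered pairs (i,j) with i<j and classify each by sign(x_j-x_i) * sign(y_j-y_i).
  (1,2):dx=+3,dy=-7->D; (1,3):dx=+4,dy=-3->D; (1,4):dx=+8,dy=+3->C; (1,5):dx=+7,dy=+2->C
  (1,6):dx=+6,dy=-4->D; (2,3):dx=+1,dy=+4->C; (2,4):dx=+5,dy=+10->C; (2,5):dx=+4,dy=+9->C
  (2,6):dx=+3,dy=+3->C; (3,4):dx=+4,dy=+6->C; (3,5):dx=+3,dy=+5->C; (3,6):dx=+2,dy=-1->D
  (4,5):dx=-1,dy=-1->C; (4,6):dx=-2,dy=-7->C; (5,6):dx=-1,dy=-6->C
Step 2: C = 11, D = 4, total pairs = 15.
Step 3: tau = (C - D)/(n(n-1)/2) = (11 - 4)/15 = 0.466667.
Step 4: Exact two-sided p-value (enumerate n! = 720 permutations of y under H0): p = 0.272222.
Step 5: alpha = 0.05. fail to reject H0.

tau_b = 0.4667 (C=11, D=4), p = 0.272222, fail to reject H0.
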